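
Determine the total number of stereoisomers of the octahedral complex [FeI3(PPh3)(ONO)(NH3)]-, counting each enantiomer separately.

5

An octahedron has six vertices in three trans pairs; every non-trans pair is cis.
Working through the distinct placements yields 4 geometric isomers: I mer (3 arrangements); I fac (chiral).
One of these lacks any improper symmetry element and so occurs as an enantiomeric pair, giving 4 + 1 = 5 stereoisomers in total.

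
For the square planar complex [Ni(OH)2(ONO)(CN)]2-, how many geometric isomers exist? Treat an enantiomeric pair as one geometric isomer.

Systematic placement gives 2 geometric isomers: OH cis; OH trans.

2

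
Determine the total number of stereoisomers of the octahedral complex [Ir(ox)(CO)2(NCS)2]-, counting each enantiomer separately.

The six octahedral sites form three mutually perpendicular trans pairs.
Each ox is bidentate and must span two cis positions.
There are 3 geometric isomers: CO trans, NCS cis; CO cis, NCS cis (chiral); CO cis, NCS trans.
One of these lacks any improper symmetry element and so occurs as an enantiomeric pair, giving 3 + 1 = 4 stereoisomers in total.

4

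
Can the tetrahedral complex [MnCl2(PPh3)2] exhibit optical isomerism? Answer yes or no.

no

All four vertices of a tetrahedron are equivalent and mutually adjacent, so cis/trans isomerism cannot arise.
Only one geometric arrangement is possible.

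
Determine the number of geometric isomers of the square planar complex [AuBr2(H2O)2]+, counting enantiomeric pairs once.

There are 2 geometric isomers: Br cis; Br trans.

2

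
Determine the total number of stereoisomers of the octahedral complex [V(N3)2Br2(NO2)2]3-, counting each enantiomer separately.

The six octahedral sites form three mutually perpendicular trans pairs.
Working through the distinct placements yields 5 geometric isomers: N3 trans, Br trans, NO2 trans; N3 cis, Br trans, NO2 cis; N3 cis, Br cis, NO2 trans; N3 cis, Br cis, NO2 cis (chiral); N3 trans, Br cis, NO2 cis.
One of these lacks any improper symmetry element and so occurs as an enantiomeric pair, giving 5 + 1 = 6 stereoisomers in total.

6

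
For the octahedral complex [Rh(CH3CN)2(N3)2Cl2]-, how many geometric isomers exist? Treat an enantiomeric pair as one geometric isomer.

The six octahedral sites form three mutually perpendicular trans pairs.
The distinct arrangements are (5 in all): CH3CN trans, N3 trans, Cl trans; CH3CN trans, N3 cis, Cl cis; CH3CN cis, N3 trans, Cl cis; CH3CN cis, N3 cis, Cl cis (chiral); CH3CN cis, N3 cis, Cl trans.

5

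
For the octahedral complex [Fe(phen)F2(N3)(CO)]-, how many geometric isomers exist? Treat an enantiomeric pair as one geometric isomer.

4

An octahedron has six vertices in three trans pairs; every non-trans pair is cis.
Each phen is bidentate and must span two cis positions.
There are 4 geometric isomers: F cis (3 arrangements, 2 chiral); F trans.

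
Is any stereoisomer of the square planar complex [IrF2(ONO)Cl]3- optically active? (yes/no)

no

In a square planar complex each vertex has one trans partner and two cis neighbours.
Systematic placement gives 2 geometric isomers: F cis; F trans.
Each arrangement has an internal mirror plane or centre of symmetry, so none is chiral.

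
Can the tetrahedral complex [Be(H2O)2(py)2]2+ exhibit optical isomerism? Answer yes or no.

no

Only one geometric arrangement is possible.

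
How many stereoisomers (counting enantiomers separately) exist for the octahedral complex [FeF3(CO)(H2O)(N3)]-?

An octahedron has six vertices in three trans pairs; every non-trans pair is cis.
Systematic placement gives 4 geometric isomers: F mer (3 arrangements); F fac (chiral).
One of these lacks any improper symmetry element and so occurs as an enantiomeric pair, giving 4 + 1 = 5 stereoisomers in total.

5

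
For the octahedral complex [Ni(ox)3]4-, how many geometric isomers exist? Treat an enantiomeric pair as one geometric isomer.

An octahedron has six vertices in three trans pairs; every non-trans pair is cis.
Each ox is bidentate and must span two cis positions.
Only one geometric arrangement is possible; it has no improper symmetry element, so it exists as a pair of enantiomers (2 stereoisomers).

1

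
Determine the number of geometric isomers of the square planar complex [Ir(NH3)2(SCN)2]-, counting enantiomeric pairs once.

2

In a square planar complex each vertex has one trans partner and two cis neighbours.
The distinct arrangements are (2 in all): NH3 cis; NH3 trans.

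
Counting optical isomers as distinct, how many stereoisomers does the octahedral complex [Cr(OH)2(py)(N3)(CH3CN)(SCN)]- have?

15

In an octahedral complex each vertex has one trans partner and four cis neighbours.
Exhaustive case analysis gives 9 geometric isomers.
Of these, 6 lack any improper symmetry element and so occur as enantiomeric pairs, giving 9 + 6 = 15 stereoisomers in total.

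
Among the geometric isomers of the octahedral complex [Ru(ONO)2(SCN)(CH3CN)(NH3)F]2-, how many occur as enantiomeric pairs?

6

An octahedron has six vertices in three trans pairs; every non-trans pair is cis.
Exhaustive case analysis gives 9 geometric isomers.
Of these, 6 lack any improper symmetry element and so occur as enantiomeric pairs, giving 9 + 6 = 15 stereoisomers in total.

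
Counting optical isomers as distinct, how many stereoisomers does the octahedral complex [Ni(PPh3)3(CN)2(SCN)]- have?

3

The distinct arrangements are (3 in all): PPh3 mer, CN trans; PPh3 fac, CN cis; PPh3 mer, CN cis.
Each arrangement has an internal mirror plane or centre of symmetry, so none is chiral.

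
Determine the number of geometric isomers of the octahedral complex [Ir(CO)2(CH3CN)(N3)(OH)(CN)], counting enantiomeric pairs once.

9

Systematic enumeration (placing each ligand type in turn and discarding arrangements equivalent by rotation or reflection) gives 9 geometric isomers.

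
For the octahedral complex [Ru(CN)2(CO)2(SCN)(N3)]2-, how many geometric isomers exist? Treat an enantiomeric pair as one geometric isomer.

6

There are 6 geometric isomers: CN trans, CO trans; CN trans, CO cis; CN cis, CO cis (3 arrangements, 2 chiral); CN cis, CO trans.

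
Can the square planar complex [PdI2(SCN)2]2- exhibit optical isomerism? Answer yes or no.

A square has two trans pairs of vertices; adjacent vertices are cis.
Systematic placement gives 2 geometric isomers: I cis; I trans.
Each arrangement has an internal mirror plane or centre of symmetry, so none is chiral.

no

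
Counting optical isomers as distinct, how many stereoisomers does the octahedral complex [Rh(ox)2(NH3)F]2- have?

An octahedron has six vertices in three trans pairs; every non-trans pair is cis.
Each ox is bidentate and must span two cis positions.
There are 2 geometric isomers: NH3 and F mutually trans; NH3 and F mutually cis (chiral).
One of these lacks any improper symmetry element and so occurs as an enantiomeric pair, giving 2 + 1 = 3 stereoisomers in total.

3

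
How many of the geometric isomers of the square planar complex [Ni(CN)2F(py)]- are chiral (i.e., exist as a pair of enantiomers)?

0

In a square planar complex each vertex has one trans partner and two cis neighbours.
There are 2 geometric isomers: CN cis; CN trans.
Each arrangement has an internal mirror plane or centre of symmetry, so none is chiral.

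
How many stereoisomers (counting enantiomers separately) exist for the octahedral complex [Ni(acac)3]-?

2

In an octahedral complex each vertex has one trans partner and four cis neighbours.
Each acac is bidentate and must span two cis positions.
Only one geometric arrangement is possible; it has no improper symmetry element, so it exists as a pair of enantiomers (2 stereoisomers).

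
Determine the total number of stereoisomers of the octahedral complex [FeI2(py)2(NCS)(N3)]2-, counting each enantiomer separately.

In an octahedral complex each vertex has one trans partner and four cis neighbours.
The distinct arrangements are (6 in all): I trans, py trans; I trans, py cis; I cis, py trans; I cis, py cis (3 arrangements, 2 chiral).
Of these, 2 lack any improper symmetry element and so occur as enantiomeric pairs, giving 6 + 2 = 8 stereoisomers in total.

8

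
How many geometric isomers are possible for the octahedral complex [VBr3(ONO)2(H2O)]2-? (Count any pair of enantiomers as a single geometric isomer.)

The six octahedral sites form three mutually perpendicular trans pairs.
Working through the distinct placements yields 3 geometric isomers: Br mer, ONO trans; Br mer, ONO cis; Br fac, ONO cis.

3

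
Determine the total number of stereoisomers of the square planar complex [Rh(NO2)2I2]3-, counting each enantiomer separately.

In a square planar complex each vertex has one trans partner and two cis neighbours.
Systematic placement gives 2 geometric isomers: NO2 cis; NO2 trans.
Each arrangement has an internal mirror plane or centre of symmetry, so none is chiral.

2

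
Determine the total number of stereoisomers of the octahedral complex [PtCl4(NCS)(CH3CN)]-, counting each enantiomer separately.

2

Systematic placement gives 2 geometric isomers: NCS and CH3CN mutually cis; NCS and CH3CN mutually trans.
Each arrangement has an internal mirror plane or centre of symmetry, so none is chiral.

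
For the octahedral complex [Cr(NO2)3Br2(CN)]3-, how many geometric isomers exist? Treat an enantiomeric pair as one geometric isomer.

3

An octahedron has six vertices in three trans pairs; every non-trans pair is cis.
Systematic placement gives 3 geometric isomers: NO2 mer, Br trans; NO2 mer, Br cis; NO2 fac, Br cis.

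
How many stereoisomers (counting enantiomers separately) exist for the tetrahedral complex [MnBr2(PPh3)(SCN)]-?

1

Only one geometric arrangement is possible.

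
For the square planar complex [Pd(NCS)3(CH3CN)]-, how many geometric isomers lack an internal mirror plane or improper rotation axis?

In a square planar complex each vertex has one trans partner and two cis neighbours.
Only one geometric arrangement is possible.

0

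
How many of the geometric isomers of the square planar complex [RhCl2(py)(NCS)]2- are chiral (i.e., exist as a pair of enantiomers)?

A square has two trans pairs of vertices; adjacent vertices are cis.
Systematic placement gives 2 geometric isomers: Cl cis; Cl trans.
Each arrangement has an internal mirror plane or centre of symmetry, so none is chiral.

0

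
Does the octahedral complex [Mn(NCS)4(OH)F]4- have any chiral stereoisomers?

no

The six octahedral sites form three mutually perpendicular trans pairs.
The distinct arrangements are (2 in all): OH and F mutually cis; OH and F mutually trans.
Each arrangement has an internal mirror plane or centre of symmetry, so none is chiral.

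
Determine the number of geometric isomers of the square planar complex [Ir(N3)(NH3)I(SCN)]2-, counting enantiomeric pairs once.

A square has two trans pairs of vertices; adjacent vertices are cis.
The distinct arrangements are (3 in all): (I/NH3 trans, N3/SCN trans); (I/SCN trans, N3/NH3 trans); (I/N3 trans, NH3/SCN trans).

3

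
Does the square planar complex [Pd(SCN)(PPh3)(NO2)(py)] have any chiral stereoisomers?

no

In a square planar complex each vertex has one trans partner and two cis neighbours.
Systematic placement gives 3 geometric isomers: (NO2/SCN trans, PPh3/py trans); (NO2/py trans, PPh3/SCN trans); (NO2/PPh3 trans, SCN/py trans).
Each arrangement has an internal mirror plane or centre of symmetry, so none is chiral.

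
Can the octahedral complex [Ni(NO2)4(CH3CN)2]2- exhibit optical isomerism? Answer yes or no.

Working through the distinct placements yields 2 geometric isomers: CH3CN trans; CH3CN cis.
Each arrangement has an internal mirror plane or centre of symmetry, so none is chiral.

no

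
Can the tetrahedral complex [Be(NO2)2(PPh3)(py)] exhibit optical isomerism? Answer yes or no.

no

All four vertices of a tetrahedron are equivalent and mutually adjacent, so cis/trans isomerism cannot arise.
Only one geometric arrangement is possible.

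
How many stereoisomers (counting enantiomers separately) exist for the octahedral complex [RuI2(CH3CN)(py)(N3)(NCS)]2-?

In an octahedral complex each vertex has one trans partner and four cis neighbours.
Exhaustive case analysis gives 9 geometric isomers.
Of these, 6 lack any improper symmetry element and so occur as enantiomeric pairs, giving 9 + 6 = 15 stereoisomers in total.

15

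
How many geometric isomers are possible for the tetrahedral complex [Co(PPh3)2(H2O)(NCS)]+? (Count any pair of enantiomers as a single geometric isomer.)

All four vertices of a tetrahedron are equivalent and mutually adjacent, so cis/trans isomerism cannot arise.
Only one geometric arrangement is possible.

1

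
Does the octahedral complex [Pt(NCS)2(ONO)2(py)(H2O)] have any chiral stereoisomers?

yes

In an octahedral complex each vertex has one trans partner and four cis neighbours.
The distinct arrangements are (6 in all): NCS cis, ONO cis (3 arrangements, 2 chiral); NCS cis, ONO trans; NCS trans, ONO cis; NCS trans, ONO trans.
Of these, 2 lack any improper symmetry element and so occur as enantiomeric pairs, giving 6 + 2 = 8 stereoisomers in total.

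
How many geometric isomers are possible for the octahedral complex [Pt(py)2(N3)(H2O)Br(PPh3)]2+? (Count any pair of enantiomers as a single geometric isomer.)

In an octahedral complex each vertex has one trans partner and four cis neighbours.
Exhaustive case analysis gives 9 geometric isomers.

9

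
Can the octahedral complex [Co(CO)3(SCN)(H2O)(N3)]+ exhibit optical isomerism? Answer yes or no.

An octahedron has six vertices in three trans pairs; every non-trans pair is cis.
Systematic placement gives 4 geometric isomers: CO mer (3 arrangements); CO fac (chiral).
One of these lacks any improper symmetry element and so occurs as an enantiomeric pair, giving 4 + 1 = 5 stereoisomers in total.

yes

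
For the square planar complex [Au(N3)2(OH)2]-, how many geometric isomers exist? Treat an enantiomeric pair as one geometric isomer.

2

Working through the distinct placements yields 2 geometric isomers: N3 cis; N3 trans.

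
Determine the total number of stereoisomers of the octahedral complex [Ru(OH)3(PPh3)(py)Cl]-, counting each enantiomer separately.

5

In an octahedral complex each vertex has one trans partner and four cis neighbours.
Systematic placement gives 4 geometric isomers: OH mer (3 arrangements); OH fac (chiral).
One of these lacks any improper symmetry element and so occurs as an enantiomeric pair, giving 4 + 1 = 5 stereoisomers in total.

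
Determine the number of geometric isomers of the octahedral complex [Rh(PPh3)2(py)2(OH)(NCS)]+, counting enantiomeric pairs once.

6

The six octahedral sites form three mutually perpendicular trans pairs.
Working through the distinct placements yields 6 geometric isomers: PPh3 trans, py trans; PPh3 cis, py cis (3 arrangements, 2 chiral); PPh3 cis, py trans; PPh3 trans, py cis.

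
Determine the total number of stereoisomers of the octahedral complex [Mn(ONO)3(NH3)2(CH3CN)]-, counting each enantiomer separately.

3

The distinct arrangements are (3 in all): ONO mer, NH3 cis; ONO mer, NH3 trans; ONO fac, NH3 cis.
Each arrangement has an internal mirror plane or centre of symmetry, so none is chiral.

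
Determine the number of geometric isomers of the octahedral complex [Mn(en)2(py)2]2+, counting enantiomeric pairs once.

2

An octahedron has six vertices in three trans pairs; every non-trans pair is cis.
Each en is bidentate and must span two cis positions.
There are 2 geometric isomers: py trans; py cis (chiral).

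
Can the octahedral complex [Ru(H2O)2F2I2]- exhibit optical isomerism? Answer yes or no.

In an octahedral complex each vertex has one trans partner and four cis neighbours.
There are 5 geometric isomers: H2O trans, F trans, I trans; H2O cis, F trans, I cis; H2O cis, F cis, I trans; H2O cis, F cis, I cis (chiral); H2O trans, F cis, I cis.
One of these lacks any improper symmetry element and so occurs as an enantiomeric pair, giving 5 + 1 = 6 stereoisomers in total.

yes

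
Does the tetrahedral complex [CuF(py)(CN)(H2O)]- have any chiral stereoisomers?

In a tetrahedral complex all four positions are equivalent and every pair of ligands is adjacent — there is no cis/trans distinction.
Only one geometric arrangement is possible; it has no improper symmetry element, so it exists as a pair of enantiomers (2 stereoisomers).

yes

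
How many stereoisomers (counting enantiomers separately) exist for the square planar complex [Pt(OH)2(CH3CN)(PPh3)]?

In a square planar complex each vertex has one trans partner and two cis neighbours.
Systematic placement gives 2 geometric isomers: OH cis; OH trans.
Each arrangement has an internal mirror plane or centre of symmetry, so none is chiral.

2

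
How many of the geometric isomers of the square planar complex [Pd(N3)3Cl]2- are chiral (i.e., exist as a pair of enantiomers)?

0

In a square planar complex each vertex has one trans partner and two cis neighbours.
Only one geometric arrangement is possible.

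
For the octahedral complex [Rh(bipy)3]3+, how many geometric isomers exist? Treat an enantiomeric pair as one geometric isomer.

An octahedron has six vertices in three trans pairs; every non-trans pair is cis.
Each bipy is bidentate and must span two cis positions.
Only one geometric arrangement is possible; it has no improper symmetry element, so it exists as a pair of enantiomers (2 stereoisomers).

1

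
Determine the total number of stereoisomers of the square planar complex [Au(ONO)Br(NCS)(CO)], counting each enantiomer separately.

In a square planar complex each vertex has one trans partner and two cis neighbours.
There are 3 geometric isomers: (Br/NCS trans, CO/ONO trans); (Br/ONO trans, CO/NCS trans); (Br/CO trans, NCS/ONO trans).
Each arrangement has an internal mirror plane or centre of symmetry, so none is chiral.

3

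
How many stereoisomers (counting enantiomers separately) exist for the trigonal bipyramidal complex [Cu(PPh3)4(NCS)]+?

In a trigonal bipyramid the two axial positions differ from the three equatorial ones.
There are 2 geometric isomers: NCS axial; NCS equatorial.
Each arrangement has an internal mirror plane or centre of symmetry, so none is chiral.

2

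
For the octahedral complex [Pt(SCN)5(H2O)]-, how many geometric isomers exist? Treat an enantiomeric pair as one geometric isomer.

An octahedron has six vertices in three trans pairs; every non-trans pair is cis.
Only one geometric arrangement is possible.

1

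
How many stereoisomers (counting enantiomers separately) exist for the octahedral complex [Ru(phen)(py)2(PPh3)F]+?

6

Each phen is bidentate and must span two cis positions.
There are 4 geometric isomers: py cis (3 arrangements, 2 chiral); py trans.
Of these, 2 lack any improper symmetry element and so occur as enantiomeric pairs, giving 4 + 2 = 6 stereoisomers in total.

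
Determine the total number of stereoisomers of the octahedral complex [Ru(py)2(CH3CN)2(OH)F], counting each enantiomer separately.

In an octahedral complex each vertex has one trans partner and four cis neighbours.
The distinct arrangements are (6 in all): py trans, CH3CN trans; py cis, CH3CN trans; py trans, CH3CN cis; py cis, CH3CN cis (3 arrangements, 2 chiral).
Of these, 2 lack any improper symmetry element and so occur as enantiomeric pairs, giving 6 + 2 = 8 stereoisomers in total.

8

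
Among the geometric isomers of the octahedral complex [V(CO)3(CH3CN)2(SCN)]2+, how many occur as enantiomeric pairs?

The six octahedral sites form three mutually perpendicular trans pairs.
There are 3 geometric isomers: CO mer, CH3CN trans; CO fac, CH3CN cis; CO mer, CH3CN cis.
Each arrangement has an internal mirror plane or centre of symmetry, so none is chiral.

0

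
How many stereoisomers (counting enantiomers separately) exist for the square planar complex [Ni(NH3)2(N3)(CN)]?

Working through the distinct placements yields 2 geometric isomers: NH3 cis; NH3 trans.
Each arrangement has an internal mirror plane or centre of symmetry, so none is chiral.

2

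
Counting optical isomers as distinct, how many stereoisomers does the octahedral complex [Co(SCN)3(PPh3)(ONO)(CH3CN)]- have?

5

The six octahedral sites form three mutually perpendicular trans pairs.
Working through the distinct placements yields 4 geometric isomers: SCN mer (3 arrangements); SCN fac (chiral).
One of these lacks any improper symmetry element and so occurs as an enantiomeric pair, giving 4 + 1 = 5 stereoisomers in total.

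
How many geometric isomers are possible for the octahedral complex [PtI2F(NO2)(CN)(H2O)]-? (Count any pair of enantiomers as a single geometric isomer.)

An octahedron has six vertices in three trans pairs; every non-trans pair is cis.
Systematic enumeration (placing each ligand type in turn and discarding arrangements equivalent by rotation or reflection) gives 9 geometric isomers.

9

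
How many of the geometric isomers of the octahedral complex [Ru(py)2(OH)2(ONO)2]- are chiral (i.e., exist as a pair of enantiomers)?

1

An octahedron has six vertices in three trans pairs; every non-trans pair is cis.
Working through the distinct placements yields 5 geometric isomers: py trans, OH trans, ONO trans; py cis, OH trans, ONO cis; py trans, OH cis, ONO cis; py cis, OH cis, ONO cis (chiral); py cis, OH cis, ONO trans.
One of these lacks any improper symmetry element and so occurs as an enantiomeric pair, giving 5 + 1 = 6 stereoisomers in total.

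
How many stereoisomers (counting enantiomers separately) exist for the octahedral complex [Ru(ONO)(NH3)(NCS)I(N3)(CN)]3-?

An octahedron has six vertices in three trans pairs; every non-trans pair is cis.
Systematic enumeration (placing each ligand type in turn and discarding arrangements equivalent by rotation or reflection) gives 15 geometric isomers.
Of these, 15 lack any improper symmetry element and so occur as enantiomeric pairs, giving 15 + 15 = 30 stereoisomers in total.

30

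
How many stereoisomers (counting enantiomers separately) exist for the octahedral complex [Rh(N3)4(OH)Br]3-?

In an octahedral complex each vertex has one trans partner and four cis neighbours.
There are 2 geometric isomers: OH and Br mutually cis; OH and Br mutually trans.
Each arrangement has an internal mirror plane or centre of symmetry, so none is chiral.

2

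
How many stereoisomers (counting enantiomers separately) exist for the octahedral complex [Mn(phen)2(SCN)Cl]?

The six octahedral sites form three mutually perpendicular trans pairs.
Each phen is bidentate and must span two cis positions.
Systematic placement gives 2 geometric isomers: SCN and Cl mutually trans; SCN and Cl mutually cis (chiral).
One of these lacks any improper symmetry element and so occurs as an enantiomeric pair, giving 2 + 1 = 3 stereoisomers in total.

3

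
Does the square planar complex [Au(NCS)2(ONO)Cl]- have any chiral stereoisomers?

no

The distinct arrangements are (2 in all): NCS cis; NCS trans.
Each arrangement has an internal mirror plane or centre of symmetry, so none is chiral.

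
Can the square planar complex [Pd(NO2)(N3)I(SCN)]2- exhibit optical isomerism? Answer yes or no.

no

In a square planar complex each vertex has one trans partner and two cis neighbours.
The distinct arrangements are (3 in all): (I/NO2 trans, N3/SCN trans); (I/SCN trans, N3/NO2 trans); (I/N3 trans, NO2/SCN trans).
Each arrangement has an internal mirror plane or centre of symmetry, so none is chiral.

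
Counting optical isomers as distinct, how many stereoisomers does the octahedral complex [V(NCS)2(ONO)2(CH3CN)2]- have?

The six octahedral sites form three mutually perpendicular trans pairs.
Systematic placement gives 5 geometric isomers: NCS trans, ONO trans, CH3CN trans; NCS cis, ONO cis, CH3CN trans; NCS cis, ONO trans, CH3CN cis; NCS cis, ONO cis, CH3CN cis (chiral); NCS trans, ONO cis, CH3CN cis.
One of these lacks any improper symmetry element and so occurs as an enantiomeric pair, giving 5 + 1 = 6 stereoisomers in total.

6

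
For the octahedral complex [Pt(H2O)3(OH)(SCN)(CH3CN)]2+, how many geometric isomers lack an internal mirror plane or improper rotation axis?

The six octahedral sites form three mutually perpendicular trans pairs.
The distinct arrangements are (4 in all): H2O mer (3 arrangements); H2O fac (chiral).
One of these lacks any improper symmetry element and so occurs as an enantiomeric pair, giving 4 + 1 = 5 stereoisomers in total.

1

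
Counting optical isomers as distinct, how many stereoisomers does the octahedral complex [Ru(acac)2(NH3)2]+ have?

3

Each acac is bidentate and must span two cis positions.
Systematic placement gives 2 geometric isomers: NH3 trans; NH3 cis (chiral).
One of these lacks any improper symmetry element and so occurs as an enantiomeric pair, giving 2 + 1 = 3 stereoisomers in total.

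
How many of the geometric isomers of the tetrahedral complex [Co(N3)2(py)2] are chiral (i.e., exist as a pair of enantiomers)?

All four vertices of a tetrahedron are equivalent and mutually adjacent, so cis/trans isomerism cannot arise.
Only one geometric arrangement is possible.

0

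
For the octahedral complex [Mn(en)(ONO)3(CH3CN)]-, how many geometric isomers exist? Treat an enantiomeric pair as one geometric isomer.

In an octahedral complex each vertex has one trans partner and four cis neighbours.
Each en is bidentate and must span two cis positions.
The distinct arrangements are (2 in all): ONO fac; ONO mer.

2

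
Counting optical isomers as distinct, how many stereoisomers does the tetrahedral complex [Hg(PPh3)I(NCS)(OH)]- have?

Only one geometric arrangement is possible; it has no improper symmetry element, so it exists as a pair of enantiomers (2 stereoisomers).

2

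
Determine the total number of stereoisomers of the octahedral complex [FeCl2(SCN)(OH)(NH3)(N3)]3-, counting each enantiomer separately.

15

The six octahedral sites form three mutually perpendicular trans pairs.
Placing the ligands in turn and identifying arrangements related by rotation or reflection leaves 9 distinct geometric isomers.
Of these, 6 lack any improper symmetry element and so occur as enantiomeric pairs, giving 9 + 6 = 15 stereoisomers in total.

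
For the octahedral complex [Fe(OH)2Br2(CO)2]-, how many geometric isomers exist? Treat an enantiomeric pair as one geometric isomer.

5

An octahedron has six vertices in three trans pairs; every non-trans pair is cis.
There are 5 geometric isomers: OH trans, Br trans, CO trans; OH cis, Br trans, CO cis; OH trans, Br cis, CO cis; OH cis, Br cis, CO cis (chiral); OH cis, Br cis, CO trans.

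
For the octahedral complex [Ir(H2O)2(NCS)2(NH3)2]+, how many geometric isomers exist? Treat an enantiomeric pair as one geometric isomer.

Systematic placement gives 5 geometric isomers: H2O trans, NCS trans, NH3 trans; H2O trans, NCS cis, NH3 cis; H2O cis, NCS cis, NH3 trans; H2O cis, NCS cis, NH3 cis (chiral); H2O cis, NCS trans, NH3 cis.

5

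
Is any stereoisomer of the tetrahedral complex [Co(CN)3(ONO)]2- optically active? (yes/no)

Only one geometric arrangement is possible.

no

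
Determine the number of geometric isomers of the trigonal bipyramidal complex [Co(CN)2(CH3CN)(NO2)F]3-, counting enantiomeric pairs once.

Exhaustive case analysis gives 7 geometric isomers.

7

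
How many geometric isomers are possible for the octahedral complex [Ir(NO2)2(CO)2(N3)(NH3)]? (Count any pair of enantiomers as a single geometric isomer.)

Systematic placement gives 6 geometric isomers: NO2 trans, CO trans; NO2 cis, CO trans; NO2 trans, CO cis; NO2 cis, CO cis (3 arrangements, 2 chiral).

6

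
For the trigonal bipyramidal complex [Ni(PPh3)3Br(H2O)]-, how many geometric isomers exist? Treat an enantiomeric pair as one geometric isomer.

A trigonal bipyramid has two axial and three equatorial sites, which are chemically inequivalent.
Working through the distinct placements yields 4 geometric isomers: Br axial, H2O axial; Br axial, H2O equatorial; Br equatorial, H2O axial; Br equatorial, H2O equatorial.

4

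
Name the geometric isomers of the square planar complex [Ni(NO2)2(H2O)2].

Systematic placement gives 2 geometric isomers: NO2 cis; NO2 trans.

cis and trans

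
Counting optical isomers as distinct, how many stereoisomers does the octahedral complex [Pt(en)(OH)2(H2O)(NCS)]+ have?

The six octahedral sites form three mutually perpendicular trans pairs.
Each en is bidentate and must span two cis positions.
The distinct arrangements are (4 in all): OH cis (3 arrangements, 2 chiral); OH trans.
Of these, 2 lack any improper symmetry element and so occur as enantiomeric pairs, giving 4 + 2 = 6 stereoisomers in total.

6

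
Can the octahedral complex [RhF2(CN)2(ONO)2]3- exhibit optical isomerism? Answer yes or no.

In an octahedral complex each vertex has one trans partner and four cis neighbours.
Working through the distinct placements yields 5 geometric isomers: F trans, CN trans, ONO trans; F cis, CN trans, ONO cis; F cis, CN cis, ONO trans; F cis, CN cis, ONO cis (chiral); F trans, CN cis, ONO cis.
One of these lacks any improper symmetry element and so occurs as an enantiomeric pair, giving 5 + 1 = 6 stereoisomers in total.

yes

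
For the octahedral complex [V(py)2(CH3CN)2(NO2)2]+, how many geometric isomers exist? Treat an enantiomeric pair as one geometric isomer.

5

An octahedron has six vertices in three trans pairs; every non-trans pair is cis.
Working through the distinct placements yields 5 geometric isomers: py trans, CH3CN trans, NO2 trans; py cis, CH3CN trans, NO2 cis; py trans, CH3CN cis, NO2 cis; py cis, CH3CN cis, NO2 cis (chiral); py cis, CH3CN cis, NO2 trans.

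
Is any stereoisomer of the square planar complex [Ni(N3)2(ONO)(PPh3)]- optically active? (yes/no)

no

In a square planar complex each vertex has one trans partner and two cis neighbours.
The distinct arrangements are (2 in all): N3 cis; N3 trans.
Each arrangement has an internal mirror plane or centre of symmetry, so none is chiral.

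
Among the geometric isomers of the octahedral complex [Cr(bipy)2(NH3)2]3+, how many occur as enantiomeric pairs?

1

The six octahedral sites form three mutually perpendicular trans pairs.
Each bipy is bidentate and must span two cis positions.
The distinct arrangements are (2 in all): NH3 trans; NH3 cis (chiral).
One of these lacks any improper symmetry element and so occurs as an enantiomeric pair, giving 2 + 1 = 3 stereoisomers in total.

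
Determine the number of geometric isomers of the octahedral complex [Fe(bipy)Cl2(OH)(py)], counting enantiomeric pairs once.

In an octahedral complex each vertex has one trans partner and four cis neighbours.
Each bipy is bidentate and must span two cis positions.
The distinct arrangements are (4 in all): Cl trans; Cl cis (3 arrangements, 2 chiral).

4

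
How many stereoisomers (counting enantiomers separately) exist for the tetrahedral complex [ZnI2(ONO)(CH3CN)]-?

In a tetrahedral complex all four positions are equivalent and every pair of ligands is adjacent — there is no cis/trans distinction.
Only one geometric arrangement is possible.

1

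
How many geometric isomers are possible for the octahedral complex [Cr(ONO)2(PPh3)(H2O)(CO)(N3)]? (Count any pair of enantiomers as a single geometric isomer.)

9

The six octahedral sites form three mutually perpendicular trans pairs.
Exhaustive case analysis gives 9 geometric isomers.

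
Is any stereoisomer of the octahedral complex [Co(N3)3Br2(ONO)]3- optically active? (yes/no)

no

There are 3 geometric isomers: N3 mer, Br trans; N3 fac, Br cis; N3 mer, Br cis.
Each arrangement has an internal mirror plane or centre of symmetry, so none is chiral.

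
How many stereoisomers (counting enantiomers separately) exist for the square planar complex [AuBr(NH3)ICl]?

A square has two trans pairs of vertices; adjacent vertices are cis.
Working through the distinct placements yields 3 geometric isomers: (Br/I trans, Cl/NH3 trans); (Br/NH3 trans, Cl/I trans); (Br/Cl trans, I/NH3 trans).
Each arrangement has an internal mirror plane or centre of symmetry, so none is chiral.

3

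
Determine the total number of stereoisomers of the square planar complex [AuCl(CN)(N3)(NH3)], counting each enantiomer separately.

3

In a square planar complex each vertex has one trans partner and two cis neighbours.
Systematic placement gives 3 geometric isomers: (CN/N3 trans, Cl/NH3 trans); (CN/NH3 trans, Cl/N3 trans); (CN/Cl trans, N3/NH3 trans).
Each arrangement has an internal mirror plane or centre of symmetry, so none is chiral.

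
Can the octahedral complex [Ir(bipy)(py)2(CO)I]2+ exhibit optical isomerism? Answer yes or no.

In an octahedral complex each vertex has one trans partner and four cis neighbours.
Each bipy is bidentate and must span two cis positions.
Working through the distinct placements yields 4 geometric isomers: py cis (3 arrangements, 2 chiral); py trans.
Of these, 2 lack any improper symmetry element and so occur as enantiomeric pairs, giving 4 + 2 = 6 stereoisomers in total.

yes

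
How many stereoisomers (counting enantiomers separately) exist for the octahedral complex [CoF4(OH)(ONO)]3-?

2

The distinct arrangements are (2 in all): OH and ONO mutually trans; OH and ONO mutually cis.
Each arrangement has an internal mirror plane or centre of symmetry, so none is chiral.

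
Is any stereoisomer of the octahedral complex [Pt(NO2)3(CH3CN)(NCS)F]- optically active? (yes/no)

In an octahedral complex each vertex has one trans partner and four cis neighbours.
Systematic placement gives 4 geometric isomers: NO2 mer (3 arrangements); NO2 fac (chiral).
One of these lacks any improper symmetry element and so occurs as an enantiomeric pair, giving 4 + 1 = 5 stereoisomers in total.

yes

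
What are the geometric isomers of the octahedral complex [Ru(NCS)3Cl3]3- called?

fac and mer

There are 2 geometric isomers: NCS mer; NCS fac.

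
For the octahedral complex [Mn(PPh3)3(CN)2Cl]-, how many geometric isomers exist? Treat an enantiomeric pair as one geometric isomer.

3

There are 3 geometric isomers: PPh3 mer, CN trans; PPh3 mer, CN cis; PPh3 fac, CN cis.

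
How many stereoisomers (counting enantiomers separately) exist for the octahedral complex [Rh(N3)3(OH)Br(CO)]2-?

5

In an octahedral complex each vertex has one trans partner and four cis neighbours.
Systematic placement gives 4 geometric isomers: N3 mer (3 arrangements); N3 fac (chiral).
One of these lacks any improper symmetry element and so occurs as an enantiomeric pair, giving 4 + 1 = 5 stereoisomers in total.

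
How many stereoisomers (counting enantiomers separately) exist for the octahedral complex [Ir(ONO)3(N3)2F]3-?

3

An octahedron has six vertices in three trans pairs; every non-trans pair is cis.
The distinct arrangements are (3 in all): ONO mer, N3 cis; ONO mer, N3 trans; ONO fac, N3 cis.
Each arrangement has an internal mirror plane or centre of symmetry, so none is chiral.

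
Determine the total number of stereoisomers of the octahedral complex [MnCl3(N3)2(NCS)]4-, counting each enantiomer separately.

3

The six octahedral sites form three mutually perpendicular trans pairs.
Systematic placement gives 3 geometric isomers: Cl mer, N3 cis; Cl mer, N3 trans; Cl fac, N3 cis.
Each arrangement has an internal mirror plane or centre of symmetry, so none is chiral.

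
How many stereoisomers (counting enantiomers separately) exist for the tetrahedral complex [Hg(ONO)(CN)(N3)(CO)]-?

All four vertices of a tetrahedron are equivalent and mutually adjacent, so cis/trans isomerism cannot arise.
Only one geometric arrangement is possible; it has no improper symmetry element, so it exists as a pair of enantiomers (2 stereoisomers).

2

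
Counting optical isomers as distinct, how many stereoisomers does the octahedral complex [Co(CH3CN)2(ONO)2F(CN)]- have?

8

Working through the distinct placements yields 6 geometric isomers: CH3CN trans, ONO trans; CH3CN trans, ONO cis; CH3CN cis, ONO trans; CH3CN cis, ONO cis (3 arrangements, 2 chiral).
Of these, 2 lack any improper symmetry element and so occur as enantiomeric pairs, giving 6 + 2 = 8 stereoisomers in total.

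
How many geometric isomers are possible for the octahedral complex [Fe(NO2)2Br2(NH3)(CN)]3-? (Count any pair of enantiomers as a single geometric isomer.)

6

The six octahedral sites form three mutually perpendicular trans pairs.
The distinct arrangements are (6 in all): NO2 trans, Br trans; NO2 cis, Br trans; NO2 trans, Br cis; NO2 cis, Br cis (3 arrangements, 2 chiral).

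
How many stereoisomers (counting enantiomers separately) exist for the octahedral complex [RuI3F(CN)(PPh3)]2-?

5

In an octahedral complex each vertex has one trans partner and four cis neighbours.
Working through the distinct placements yields 4 geometric isomers: I mer (3 arrangements); I fac (chiral).
One of these lacks any improper symmetry element and so occurs as an enantiomeric pair, giving 4 + 1 = 5 stereoisomers in total.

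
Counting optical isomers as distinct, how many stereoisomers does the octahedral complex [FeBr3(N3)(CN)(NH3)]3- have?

The six octahedral sites form three mutually perpendicular trans pairs.
There are 4 geometric isomers: Br mer (3 arrangements); Br fac (chiral).
One of these lacks any improper symmetry element and so occurs as an enantiomeric pair, giving 4 + 1 = 5 stereoisomers in total.

5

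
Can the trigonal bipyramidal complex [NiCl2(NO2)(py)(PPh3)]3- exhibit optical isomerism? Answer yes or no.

yes

A trigonal bipyramid has two axial and three equatorial sites, which are chemically inequivalent.
Exhaustive case analysis gives 7 geometric isomers.
Of these, 3 lack any improper symmetry element and so occur as enantiomeric pairs, giving 7 + 3 = 10 stereoisomers in total.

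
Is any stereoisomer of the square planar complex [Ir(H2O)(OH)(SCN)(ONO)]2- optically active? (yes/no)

There are 3 geometric isomers: (H2O/ONO trans, OH/SCN trans); (H2O/SCN trans, OH/ONO trans); (H2O/OH trans, ONO/SCN trans).
Each arrangement has an internal mirror plane or centre of symmetry, so none is chiral.

no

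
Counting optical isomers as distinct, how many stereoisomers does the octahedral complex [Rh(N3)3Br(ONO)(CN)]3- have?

Systematic placement gives 4 geometric isomers: N3 mer (3 arrangements); N3 fac (chiral).
One of these lacks any improper symmetry element and so occurs as an enantiomeric pair, giving 4 + 1 = 5 stereoisomers in total.

5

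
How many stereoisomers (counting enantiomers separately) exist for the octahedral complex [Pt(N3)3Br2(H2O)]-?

3

In an octahedral complex each vertex has one trans partner and four cis neighbours.
There are 3 geometric isomers: N3 mer, Br trans; N3 mer, Br cis; N3 fac, Br cis.
Each arrangement has an internal mirror plane or centre of symmetry, so none is chiral.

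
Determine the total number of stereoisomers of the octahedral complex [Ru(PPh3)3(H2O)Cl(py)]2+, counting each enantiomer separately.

5

Systematic placement gives 4 geometric isomers: PPh3 mer (3 arrangements); PPh3 fac (chiral).
One of these lacks any improper symmetry element and so occurs as an enantiomeric pair, giving 4 + 1 = 5 stereoisomers in total.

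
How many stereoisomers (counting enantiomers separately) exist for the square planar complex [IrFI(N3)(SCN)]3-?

3

In a square planar complex each vertex has one trans partner and two cis neighbours.
There are 3 geometric isomers: (F/N3 trans, I/SCN trans); (F/SCN trans, I/N3 trans); (F/I trans, N3/SCN trans).
Each arrangement has an internal mirror plane or centre of symmetry, so none is chiral.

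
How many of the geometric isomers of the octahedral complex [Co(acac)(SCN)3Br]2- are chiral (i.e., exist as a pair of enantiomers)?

Each acac is bidentate and must span two cis positions.
The distinct arrangements are (2 in all): SCN fac; SCN mer.
Each arrangement has an internal mirror plane or centre of symmetry, so none is chiral.

0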